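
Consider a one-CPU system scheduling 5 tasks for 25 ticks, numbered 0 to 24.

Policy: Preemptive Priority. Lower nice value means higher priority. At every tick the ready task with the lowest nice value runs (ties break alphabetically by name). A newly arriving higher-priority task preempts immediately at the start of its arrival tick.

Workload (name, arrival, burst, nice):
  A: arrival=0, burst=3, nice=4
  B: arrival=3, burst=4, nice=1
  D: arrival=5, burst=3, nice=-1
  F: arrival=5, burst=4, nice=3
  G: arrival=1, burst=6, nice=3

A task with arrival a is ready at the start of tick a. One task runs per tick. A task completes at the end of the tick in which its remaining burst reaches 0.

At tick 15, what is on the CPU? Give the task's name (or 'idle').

running at tick 15 = G

t=0: ready={A} → run A
t=1: ready={A,G} → run G
t=2: ready={A,G} → run G
t=3: ready={A,B,G} → run B
t=4: ready={A,B,G} → run B
t=5: ready={A,B,D,F,G} → run D
t=6: ready={A,B,D,F,G} → run D
t=7: ready={A,B,D,F,G} → run D
t=8: ready={A,B,F,G} → run B
t=9: ready={A,B,F,G} → run B
t=10: ready={A,F,G} → run F
t=11: ready={A,F,G} → run F
t=12: ready={A,F,G} → run F
t=13: ready={A,F,G} → run F
t=14: ready={A,G} → run G
t=15: ready={A,G} → run G
t=16: ready={A,G} → run G
t=17: ready={A,G} → run G
t=18: ready={A} → run A
t=19: ready={A} → run A
t=20: (idle)
t=21: (idle)
t=22: (idle)
t=23: (idle)
t=24: (idle)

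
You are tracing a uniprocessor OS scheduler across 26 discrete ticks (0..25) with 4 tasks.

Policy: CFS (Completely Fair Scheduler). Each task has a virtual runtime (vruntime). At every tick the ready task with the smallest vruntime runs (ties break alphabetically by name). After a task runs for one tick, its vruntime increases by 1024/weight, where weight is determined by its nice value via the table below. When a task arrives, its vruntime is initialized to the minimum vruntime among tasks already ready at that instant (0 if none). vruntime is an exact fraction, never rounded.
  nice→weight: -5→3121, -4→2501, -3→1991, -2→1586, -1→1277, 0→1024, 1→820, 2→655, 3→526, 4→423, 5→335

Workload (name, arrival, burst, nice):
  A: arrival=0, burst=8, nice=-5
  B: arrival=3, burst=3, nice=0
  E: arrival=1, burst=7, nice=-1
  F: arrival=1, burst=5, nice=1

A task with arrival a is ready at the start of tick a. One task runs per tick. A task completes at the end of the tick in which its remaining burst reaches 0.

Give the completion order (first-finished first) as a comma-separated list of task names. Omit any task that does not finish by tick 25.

completion order = A, B, E, F

t=0: vr[A=0] → run A
t=1: vr[A=1024/3121 E=1024/3121 F=1024/3121] → run A
t=2: vr[A=2048/3121 E=1024/3121 F=1024/3121] → run E
t=3: vr[A=2048/3121 B=1024/3121 E=4503552/3985517 F=1024/3121] → run B
t=4: vr[A=2048/3121 B=4145/3121 E=4503552/3985517 F=1024/3121] → run F
t=5: vr[A=2048/3121 B=4145/3121 E=4503552/3985517 F=1008896/639805] → run A
t=6: vr[A=3072/3121 B=4145/3121 E=4503552/3985517 F=1008896/639805] → run A
t=7: vr[A=4096/3121 B=4145/3121 E=4503552/3985517 F=1008896/639805] → run E
t=8: vr[A=4096/3121 B=4145/3121 E=7699456/3985517 F=1008896/639805] → run A
t=9: vr[A=5120/3121 B=4145/3121 E=7699456/3985517 F=1008896/639805] → run B
t=10: vr[A=5120/3121 B=7266/3121 E=7699456/3985517 F=1008896/639805] → run F
t=11: vr[A=5120/3121 B=7266/3121 E=7699456/3985517 F=1807872/639805] → run A
t=12: vr[A=6144/3121 B=7266/3121 E=7699456/3985517 F=1807872/639805] → run E
t=13: vr[A=6144/3121 B=7266/3121 E=10895360/3985517 F=1807872/639805] → run A
t=14: vr[A=7168/3121 B=7266/3121 E=10895360/3985517 F=1807872/639805] → run A
t=15: vr[B=7266/3121 E=10895360/3985517 F=1807872/639805] → run B
t=16: vr[E=10895360/3985517 F=1807872/639805] → run E
t=17: vr[E=14091264/3985517 F=1807872/639805] → run F
t=18: vr[E=14091264/3985517 F=2606848/639805] → run E
t=19: vr[E=17287168/3985517 F=2606848/639805] → run F
t=20: vr[E=17287168/3985517 F=3405824/639805] → run E
t=21: vr[E=20483072/3985517 F=3405824/639805] → run E
t=22: vr[F=3405824/639805] → run F
t=23: (idle)
t=24: (idle)
t=25: (idle)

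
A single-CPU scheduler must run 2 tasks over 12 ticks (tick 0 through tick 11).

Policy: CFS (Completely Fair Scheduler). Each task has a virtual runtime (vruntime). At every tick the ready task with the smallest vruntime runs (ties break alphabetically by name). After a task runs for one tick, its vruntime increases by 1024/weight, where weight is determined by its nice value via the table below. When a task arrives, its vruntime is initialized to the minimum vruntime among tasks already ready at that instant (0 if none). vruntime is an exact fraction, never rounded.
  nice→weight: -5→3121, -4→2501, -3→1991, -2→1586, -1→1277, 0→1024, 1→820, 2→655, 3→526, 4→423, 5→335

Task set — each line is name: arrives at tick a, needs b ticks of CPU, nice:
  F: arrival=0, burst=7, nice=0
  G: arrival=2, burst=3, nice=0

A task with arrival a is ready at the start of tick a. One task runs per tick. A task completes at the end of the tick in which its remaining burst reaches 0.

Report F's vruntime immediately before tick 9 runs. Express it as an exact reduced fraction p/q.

t=0: vr[F=0] → run F
t=1: vr[F=1] → run F
t=2: vr[F=2 G=2] → run F
t=3: vr[F=3 G=2] → run G
t=4: vr[F=3 G=3] → run F
t=5: vr[F=4 G=3] → run G
t=6: vr[F=4 G=4] → run F
t=7: vr[F=5 G=4] → run G
t=8: vr[F=5] → run F
t=9: vr[F=6] → run F
t=10: (idle)
t=11: (idle)

vruntime(F, start of tick 9) = 6/1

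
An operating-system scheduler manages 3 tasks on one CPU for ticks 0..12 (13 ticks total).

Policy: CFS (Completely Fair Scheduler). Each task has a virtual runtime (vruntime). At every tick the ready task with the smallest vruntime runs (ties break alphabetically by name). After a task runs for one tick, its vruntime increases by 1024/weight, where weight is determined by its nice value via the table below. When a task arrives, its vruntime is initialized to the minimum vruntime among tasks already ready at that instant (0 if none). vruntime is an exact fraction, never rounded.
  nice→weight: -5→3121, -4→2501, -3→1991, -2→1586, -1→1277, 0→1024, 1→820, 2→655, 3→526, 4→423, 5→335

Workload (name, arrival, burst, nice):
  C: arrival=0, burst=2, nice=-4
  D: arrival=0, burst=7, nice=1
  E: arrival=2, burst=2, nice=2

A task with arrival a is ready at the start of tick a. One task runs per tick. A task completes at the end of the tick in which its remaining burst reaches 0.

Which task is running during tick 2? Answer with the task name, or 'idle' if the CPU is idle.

running at tick 2 = C

t=0: vr[C=0 D=0] → run C
t=1: vr[C=1024/2501 D=0] → run D
t=2: vr[C=1024/2501 D=256/205 E=1024/2501] → run C
t=3: vr[D=256/205 E=1024/2501] → run E
t=4: vr[D=256/205 E=3231744/1638155] → run D
t=5: vr[D=512/205 E=3231744/1638155] → run E
t=6: vr[D=512/205] → run D
t=7: vr[D=768/205] → run D
t=8: vr[D=1024/205] → run D
t=9: vr[D=256/41] → run D
t=10: vr[D=1536/205] → run D
t=11: (idle)
t=12: (idle)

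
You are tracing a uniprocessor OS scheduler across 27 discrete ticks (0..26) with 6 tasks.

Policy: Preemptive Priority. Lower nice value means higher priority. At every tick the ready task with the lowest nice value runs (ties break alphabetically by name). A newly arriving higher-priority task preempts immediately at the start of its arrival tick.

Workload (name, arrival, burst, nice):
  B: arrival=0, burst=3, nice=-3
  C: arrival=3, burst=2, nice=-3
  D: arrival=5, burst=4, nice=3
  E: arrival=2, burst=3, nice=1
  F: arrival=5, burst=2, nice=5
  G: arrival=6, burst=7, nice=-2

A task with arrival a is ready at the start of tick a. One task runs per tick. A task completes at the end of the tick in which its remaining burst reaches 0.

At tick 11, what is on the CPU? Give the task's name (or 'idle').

running at tick 11 = G

t=0: ready={B} → run B
t=1: ready={B} → run B
t=2: ready={B,E} → run B
t=3: ready={C,E} → run C
t=4: ready={C,E} → run C
t=5: ready={D,E,F} → run E
t=6: ready={D,E,F,G} → run G
t=7: ready={D,E,F,G} → run G
t=8: ready={D,E,F,G} → run G
t=9: ready={D,E,F,G} → run G
t=10: ready={D,E,F,G} → run G
t=11: ready={D,E,F,G} → run G
t=12: ready={D,E,F,G} → run G
t=13: ready={D,E,F} → run E
t=14: ready={D,E,F} → run E
t=15: ready={D,F} → run D
t=16: ready={D,F} → run D
t=17: ready={D,F} → run D
t=18: ready={D,F} → run D
t=19: ready={F} → run F
t=20: ready={F} → run F
t=21: (idle)
t=22: (idle)
t=23: (idle)
t=24: (idle)
t=25: (idle)
t=26: (idle)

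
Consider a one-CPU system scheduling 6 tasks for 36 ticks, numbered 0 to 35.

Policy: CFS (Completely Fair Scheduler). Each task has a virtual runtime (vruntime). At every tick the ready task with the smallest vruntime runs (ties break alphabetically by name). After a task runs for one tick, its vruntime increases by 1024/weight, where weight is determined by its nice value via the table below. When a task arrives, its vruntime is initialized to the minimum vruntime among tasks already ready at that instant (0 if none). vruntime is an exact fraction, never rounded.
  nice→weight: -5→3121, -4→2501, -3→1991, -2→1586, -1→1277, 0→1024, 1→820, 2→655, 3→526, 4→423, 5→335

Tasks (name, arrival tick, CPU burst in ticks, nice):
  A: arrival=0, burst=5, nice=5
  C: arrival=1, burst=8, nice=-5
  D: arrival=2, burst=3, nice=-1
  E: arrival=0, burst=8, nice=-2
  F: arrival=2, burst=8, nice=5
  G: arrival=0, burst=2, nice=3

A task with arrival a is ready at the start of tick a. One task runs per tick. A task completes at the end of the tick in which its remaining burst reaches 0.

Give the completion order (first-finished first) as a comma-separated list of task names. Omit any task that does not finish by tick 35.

t=0: vr[A=0 E=0 G=0] → run A
t=1: vr[A=1024/335 C=0 E=0 G=0] → run C
t=2: vr[A=1024/335 C=1024/3121 D=0 E=0 F=0 G=0] → run D
t=3: vr[A=1024/335 C=1024/3121 D=1024/1277 E=0 F=0 G=0] → run E
t=4: vr[A=1024/335 C=1024/3121 D=1024/1277 E=512/793 F=0 G=0] → run F
t=5: vr[A=1024/335 C=1024/3121 D=1024/1277 E=512/793 F=1024/335 G=0] → run G
t=6: vr[A=1024/335 C=1024/3121 D=1024/1277 E=512/793 F=1024/335 G=512/263] → run C
t=7: vr[A=1024/335 C=2048/3121 D=1024/1277 E=512/793 F=1024/335 G=512/263] → run E
t=8: vr[A=1024/335 C=2048/3121 D=1024/1277 E=1024/793 F=1024/335 G=512/263] → run C
t=9: vr[A=1024/335 C=3072/3121 D=1024/1277 E=1024/793 F=1024/335 G=512/263] → run D
t=10: vr[A=1024/335 C=3072/3121 D=2048/1277 E=1024/793 F=1024/335 G=512/263] → run C
t=11: vr[A=1024/335 C=4096/3121 D=2048/1277 E=1024/793 F=1024/335 G=512/263] → run E
t=12: vr[A=1024/335 C=4096/3121 D=2048/1277 E=1536/793 F=1024/335 G=512/263] → run C
t=13: vr[A=1024/335 C=5120/3121 D=2048/1277 E=1536/793 F=1024/335 G=512/263] → run D
t=14: vr[A=1024/335 C=5120/3121 E=1536/793 F=1024/335 G=512/263] → run C
t=15: vr[A=1024/335 C=6144/3121 E=1536/793 F=1024/335 G=512/263] → run E
t=16: vr[A=1024/335 C=6144/3121 E=2048/793 F=1024/335 G=512/263] → run G
t=17: vr[A=1024/335 C=6144/3121 E=2048/793 F=1024/335] → run C
t=18: vr[A=1024/335 C=7168/3121 E=2048/793 F=1024/335] → run C
t=19: vr[A=1024/335 E=2048/793 F=1024/335] → run E
t=20: vr[A=1024/335 E=2560/793 F=1024/335] → run A
t=21: vr[A=2048/335 E=2560/793 F=1024/335] → run F
t=22: vr[A=2048/335 E=2560/793 F=2048/335] → run E
t=23: vr[A=2048/335 E=3072/793 F=2048/335] → run E
t=24: vr[A=2048/335 E=3584/793 F=2048/335] → run E
t=25: vr[A=2048/335 F=2048/335] → run A
t=26: vr[A=3072/335 F=2048/335] → run F
t=27: vr[A=3072/335 F=3072/335] → run A
t=28: vr[A=4096/335 F=3072/335] → run F
t=29: vr[A=4096/335 F=4096/335] → run A
t=30: vr[F=4096/335] → run F
t=31: vr[F=1024/67] → run F
t=32: vr[F=6144/335] → run F
t=33: vr[F=7168/335] → run F
t=34: (idle)
t=35: (idle)

completion order = D, G, C, E, A, F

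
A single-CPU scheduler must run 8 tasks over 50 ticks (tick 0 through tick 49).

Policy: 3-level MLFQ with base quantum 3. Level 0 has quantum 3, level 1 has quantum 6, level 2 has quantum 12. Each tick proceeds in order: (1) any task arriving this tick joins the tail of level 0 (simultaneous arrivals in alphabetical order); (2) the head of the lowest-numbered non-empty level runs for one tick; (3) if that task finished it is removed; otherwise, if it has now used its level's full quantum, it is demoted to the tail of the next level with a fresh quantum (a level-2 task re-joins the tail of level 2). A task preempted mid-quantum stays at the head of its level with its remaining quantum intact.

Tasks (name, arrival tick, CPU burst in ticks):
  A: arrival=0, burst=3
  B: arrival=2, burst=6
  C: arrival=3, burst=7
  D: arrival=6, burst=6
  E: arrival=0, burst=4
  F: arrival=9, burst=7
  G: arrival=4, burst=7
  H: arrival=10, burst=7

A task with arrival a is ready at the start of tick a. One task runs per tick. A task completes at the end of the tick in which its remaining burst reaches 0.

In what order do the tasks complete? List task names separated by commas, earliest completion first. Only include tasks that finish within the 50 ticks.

t=0: L0/L1/L2 = AE/-/- → run A
t=1: L0/L1/L2 = AE/-/- → run A
t=2: L0/L1/L2 = AEB/-/- → run A
t=3: L0/L1/L2 = EBC/-/- → run E
t=4: L0/L1/L2 = EBCG/-/- → run E
t=5: L0/L1/L2 = EBCG/-/- → run E
t=6: L0/L1/L2 = BCGD/E/- → run B
t=7: L0/L1/L2 = BCGD/E/- → run B
t=8: L0/L1/L2 = BCGD/E/- → run B
t=9: L0/L1/L2 = CGDF/EB/- → run C
t=10: L0/L1/L2 = CGDFH/EB/- → run C
t=11: L0/L1/L2 = CGDFH/EB/- → run C
t=12: L0/L1/L2 = GDFH/EBC/- → run G
t=13: L0/L1/L2 = GDFH/EBC/- → run G
t=14: L0/L1/L2 = GDFH/EBC/- → run G
t=15: L0/L1/L2 = DFH/EBCG/- → run D
t=16: L0/L1/L2 = DFH/EBCG/- → run D
t=17: L0/L1/L2 = DFH/EBCG/- → run D
t=18: L0/L1/L2 = FH/EBCGD/- → run F
t=19: L0/L1/L2 = FH/EBCGD/- → run F
t=20: L0/L1/L2 = FH/EBCGD/- → run F
t=21: L0/L1/L2 = H/EBCGDF/- → run H
t=22: L0/L1/L2 = H/EBCGDF/- → run H
t=23: L0/L1/L2 = H/EBCGDF/- → run H
t=24: L0/L1/L2 = -/EBCGDFH/- → run E
t=25: L0/L1/L2 = -/BCGDFH/- → run B
t=26: L0/L1/L2 = -/BCGDFH/- → run B
t=27: L0/L1/L2 = -/BCGDFH/- → run B
t=28: L0/L1/L2 = -/CGDFH/- → run C
t=29: L0/L1/L2 = -/CGDFH/- → run C
t=30: L0/L1/L2 = -/CGDFH/- → run C
t=31: L0/L1/L2 = -/CGDFH/- → run C
t=32: L0/L1/L2 = -/GDFH/- → run G
t=33: L0/L1/L2 = -/GDFH/- → run G
t=34: L0/L1/L2 = -/GDFH/- → run G
t=35: L0/L1/L2 = -/GDFH/- → run G
t=36: L0/L1/L2 = -/DFH/- → run D
t=37: L0/L1/L2 = -/DFH/- → run D
t=38: L0/L1/L2 = -/DFH/- → run D
t=39: L0/L1/L2 = -/FH/- → run F
t=40: L0/L1/L2 = -/FH/- → run F
t=41: L0/L1/L2 = -/FH/- → run F
t=42: L0/L1/L2 = -/FH/- → run F
t=43: L0/L1/L2 = -/H/- → run H
t=44: L0/L1/L2 = -/H/- → run H
t=45: L0/L1/L2 = -/H/- → run H
t=46: L0/L1/L2 = -/H/- → run H
t=47: (idle)
t=48: (idle)
t=49: (idle)

completion order = A, E, B, C, G, D, F, H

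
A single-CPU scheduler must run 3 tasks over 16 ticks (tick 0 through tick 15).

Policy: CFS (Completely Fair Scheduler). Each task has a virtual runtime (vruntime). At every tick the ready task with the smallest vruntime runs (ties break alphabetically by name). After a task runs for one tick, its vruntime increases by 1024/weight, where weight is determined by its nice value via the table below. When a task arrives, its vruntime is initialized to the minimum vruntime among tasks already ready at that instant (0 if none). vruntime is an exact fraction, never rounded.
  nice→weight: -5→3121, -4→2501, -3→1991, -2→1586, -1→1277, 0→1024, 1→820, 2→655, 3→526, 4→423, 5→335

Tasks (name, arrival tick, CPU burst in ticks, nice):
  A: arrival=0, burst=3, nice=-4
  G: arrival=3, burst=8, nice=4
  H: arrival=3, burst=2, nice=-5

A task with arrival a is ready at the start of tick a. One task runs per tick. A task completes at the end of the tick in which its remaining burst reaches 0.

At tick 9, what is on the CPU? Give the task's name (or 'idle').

t=0: vr[A=0] → run A
t=1: vr[A=1024/2501] → run A
t=2: vr[A=2048/2501] → run A
t=3: vr[G=0 H=0] → run G
t=4: vr[G=1024/423 H=0] → run H
t=5: vr[G=1024/423 H=1024/3121] → run H
t=6: vr[G=1024/423] → run G
t=7: vr[G=2048/423] → run G
t=8: vr[G=1024/141] → run G
t=9: vr[G=4096/423] → run G
t=10: vr[G=5120/423] → run G
t=11: vr[G=2048/141] → run G
t=12: vr[G=7168/423] → run G
t=13: (idle)
t=14: (idle)
t=15: (idle)

running at tick 9 = G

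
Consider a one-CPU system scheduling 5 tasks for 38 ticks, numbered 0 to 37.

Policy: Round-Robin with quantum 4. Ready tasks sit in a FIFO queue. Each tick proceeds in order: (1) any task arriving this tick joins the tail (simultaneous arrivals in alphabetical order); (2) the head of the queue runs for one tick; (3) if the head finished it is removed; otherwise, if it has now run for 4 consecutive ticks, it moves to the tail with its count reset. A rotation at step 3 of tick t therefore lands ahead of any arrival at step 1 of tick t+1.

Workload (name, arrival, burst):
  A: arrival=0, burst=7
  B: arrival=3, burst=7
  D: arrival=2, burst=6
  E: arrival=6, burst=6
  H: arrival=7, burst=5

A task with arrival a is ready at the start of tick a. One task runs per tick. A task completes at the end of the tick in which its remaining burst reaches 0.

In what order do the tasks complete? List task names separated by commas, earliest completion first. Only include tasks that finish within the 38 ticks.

t=0: queue=[A] q_used=0 → run A
t=1: queue=[A] q_used=1 → run A
t=2: queue=[A,D] q_used=2 → run A
t=3: queue=[A,D,B] q_used=3 → run A
t=4: queue=[D,B,A] q_used=0 → run D
t=5: queue=[D,B,A] q_used=1 → run D
t=6: queue=[D,B,A,E] q_used=2 → run D
t=7: queue=[D,B,A,E,H] q_used=3 → run D
t=8: queue=[B,A,E,H,D] q_used=0 → run B
t=9: queue=[B,A,E,H,D] q_used=1 → run B
t=10: queue=[B,A,E,H,D] q_used=2 → run B
t=11: queue=[B,A,E,H,D] q_used=3 → run B
t=12: queue=[A,E,H,D,B] q_used=0 → run A
t=13: queue=[A,E,H,D,B] q_used=1 → run A
t=14: queue=[A,E,H,D,B] q_used=2 → run A
t=15: queue=[E,H,D,B] q_used=0 → run E
t=16: queue=[E,H,D,B] q_used=1 → run E
t=17: queue=[E,H,D,B] q_used=2 → run E
t=18: queue=[E,H,D,B] q_used=3 → run E
t=19: queue=[H,D,B,E] q_used=0 → run H
t=20: queue=[H,D,B,E] q_used=1 → run H
t=21: queue=[H,D,B,E] q_used=2 → run H
t=22: queue=[H,D,B,E] q_used=3 → run H
t=23: queue=[D,B,E,H] q_used=0 → run D
t=24: queue=[D,B,E,H] q_used=1 → run D
t=25: queue=[B,E,H] q_used=0 → run B
t=26: queue=[B,E,H] q_used=1 → run B
t=27: queue=[B,E,H] q_used=2 → run B
t=28: queue=[E,H] q_used=0 → run E
t=29: queue=[E,H] q_used=1 → run E
t=30: queue=[H] q_used=0 → run H
t=31: (idle)
t=32: (idle)
t=33: (idle)
t=34: (idle)
t=35: (idle)
t=36: (idle)
t=37: (idle)

completion order = A, D, B, E, H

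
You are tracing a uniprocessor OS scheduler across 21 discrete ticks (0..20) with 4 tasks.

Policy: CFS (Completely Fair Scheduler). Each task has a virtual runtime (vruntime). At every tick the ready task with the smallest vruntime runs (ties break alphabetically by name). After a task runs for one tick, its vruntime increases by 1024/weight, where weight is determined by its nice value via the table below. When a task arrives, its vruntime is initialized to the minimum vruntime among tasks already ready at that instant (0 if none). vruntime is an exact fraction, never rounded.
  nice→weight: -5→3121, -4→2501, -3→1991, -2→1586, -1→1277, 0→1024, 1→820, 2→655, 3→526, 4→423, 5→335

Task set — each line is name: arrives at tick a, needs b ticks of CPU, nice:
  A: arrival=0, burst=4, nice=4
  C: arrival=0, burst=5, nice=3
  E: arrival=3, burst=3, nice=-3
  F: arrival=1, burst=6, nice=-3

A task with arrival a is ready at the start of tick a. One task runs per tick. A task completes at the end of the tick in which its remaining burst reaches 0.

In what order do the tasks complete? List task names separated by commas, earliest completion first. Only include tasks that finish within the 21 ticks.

t=0: vr[A=0 C=0] → run A
t=1: vr[A=1024/423 C=0 F=0] → run C
t=2: vr[A=1024/423 C=512/263 F=0] → run F
t=3: vr[A=1024/423 C=512/263 E=1024/1991 F=1024/1991] → run E
t=4: vr[A=1024/423 C=512/263 E=2048/1991 F=1024/1991] → run F
t=5: vr[A=1024/423 C=512/263 E=2048/1991 F=2048/1991] → run E
t=6: vr[A=1024/423 C=512/263 E=3072/1991 F=2048/1991] → run F
t=7: vr[A=1024/423 C=512/263 E=3072/1991 F=3072/1991] → run E
t=8: vr[A=1024/423 C=512/263 F=3072/1991] → run F
t=9: vr[A=1024/423 C=512/263 F=4096/1991] → run C
t=10: vr[A=1024/423 C=1024/263 F=4096/1991] → run F
t=11: vr[A=1024/423 C=1024/263 F=5120/1991] → run A
t=12: vr[A=2048/423 C=1024/263 F=5120/1991] → run F
t=13: vr[A=2048/423 C=1024/263] → run C
t=14: vr[A=2048/423 C=1536/263] → run A
t=15: vr[A=1024/141 C=1536/263] → run C
t=16: vr[A=1024/141 C=2048/263] → run A
t=17: vr[C=2048/263] → run C
t=18: (idle)
t=19: (idle)
t=20: (idle)

completion order = E, F, A, C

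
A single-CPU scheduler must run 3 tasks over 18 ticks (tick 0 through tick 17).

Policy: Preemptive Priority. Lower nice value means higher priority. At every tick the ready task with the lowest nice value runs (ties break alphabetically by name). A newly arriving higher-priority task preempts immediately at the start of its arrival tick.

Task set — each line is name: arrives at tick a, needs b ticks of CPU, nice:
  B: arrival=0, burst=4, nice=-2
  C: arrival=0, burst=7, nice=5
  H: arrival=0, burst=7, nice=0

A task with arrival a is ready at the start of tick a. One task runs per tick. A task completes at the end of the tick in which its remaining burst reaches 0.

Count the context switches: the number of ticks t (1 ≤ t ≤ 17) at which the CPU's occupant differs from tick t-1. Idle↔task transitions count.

context switches = 2

t=0: ready={B,C,H} → run B
t=1: ready={B,C,H} → run B
t=2: ready={B,C,H} → run B
t=3: ready={B,C,H} → run B
t=4: ready={C,H} → run H
t=5: ready={C,H} → run H
t=6: ready={C,H} → run H
t=7: ready={C,H} → run H
t=8: ready={C,H} → run H
t=9: ready={C,H} → run H
t=10: ready={C,H} → run H
t=11: ready={C} → run C
t=12: ready={C} → run C
t=13: ready={C} → run C
t=14: ready={C} → run C
t=15: ready={C} → run C
t=16: ready={C} → run C
t=17: ready={C} → run C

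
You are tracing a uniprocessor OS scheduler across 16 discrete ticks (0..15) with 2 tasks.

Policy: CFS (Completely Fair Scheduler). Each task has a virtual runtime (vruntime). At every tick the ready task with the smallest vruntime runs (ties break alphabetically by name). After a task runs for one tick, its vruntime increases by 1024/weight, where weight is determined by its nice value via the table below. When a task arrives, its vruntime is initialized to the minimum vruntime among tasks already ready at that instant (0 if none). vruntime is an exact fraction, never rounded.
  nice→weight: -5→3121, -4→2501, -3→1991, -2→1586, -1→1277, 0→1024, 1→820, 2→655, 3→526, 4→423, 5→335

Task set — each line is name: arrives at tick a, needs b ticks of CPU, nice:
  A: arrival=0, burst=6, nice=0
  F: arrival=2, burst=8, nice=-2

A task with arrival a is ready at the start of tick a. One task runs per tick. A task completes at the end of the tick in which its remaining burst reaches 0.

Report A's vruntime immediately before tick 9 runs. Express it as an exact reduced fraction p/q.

vruntime(A, start of tick 9) = 5/1

t=0: vr[A=0] → run A
t=1: vr[A=1] → run A
t=2: vr[A=2 F=2] → run A
t=3: vr[A=3 F=2] → run F
t=4: vr[A=3 F=2098/793] → run F
t=5: vr[A=3 F=2610/793] → run A
t=6: vr[A=4 F=2610/793] → run F
t=7: vr[A=4 F=3122/793] → run F
t=8: vr[A=4 F=3634/793] → run A
t=9: vr[A=5 F=3634/793] → run F
t=10: vr[A=5 F=4146/793] → run A
t=11: vr[F=4146/793] → run F
t=12: vr[F=4658/793] → run F
t=13: vr[F=5170/793] → run F
t=14: (idle)
t=15: (idle)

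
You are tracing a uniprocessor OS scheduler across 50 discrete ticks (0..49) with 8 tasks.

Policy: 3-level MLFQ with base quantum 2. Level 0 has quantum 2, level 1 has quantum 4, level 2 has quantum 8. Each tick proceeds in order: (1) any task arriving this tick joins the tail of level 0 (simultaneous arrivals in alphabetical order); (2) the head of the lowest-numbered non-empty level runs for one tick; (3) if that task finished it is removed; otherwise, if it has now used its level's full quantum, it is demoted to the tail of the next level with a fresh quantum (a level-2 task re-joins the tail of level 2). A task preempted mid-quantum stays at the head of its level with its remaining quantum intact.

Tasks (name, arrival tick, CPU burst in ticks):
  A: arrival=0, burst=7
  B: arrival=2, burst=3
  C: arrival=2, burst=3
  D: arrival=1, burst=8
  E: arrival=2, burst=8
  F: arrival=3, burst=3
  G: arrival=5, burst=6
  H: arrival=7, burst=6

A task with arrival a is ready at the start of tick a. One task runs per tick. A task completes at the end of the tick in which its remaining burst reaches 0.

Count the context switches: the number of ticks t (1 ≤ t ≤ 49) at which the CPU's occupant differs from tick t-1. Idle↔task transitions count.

t=0: L0/L1/L2 = A/-/- → run A
t=1: L0/L1/L2 = AD/-/- → run A
t=2: L0/L1/L2 = DBCE/A/- → run D
t=3: L0/L1/L2 = DBCEF/A/- → run D
t=4: L0/L1/L2 = BCEF/AD/- → run B
t=5: L0/L1/L2 = BCEFG/AD/- → run B
t=6: L0/L1/L2 = CEFG/ADB/- → run C
t=7: L0/L1/L2 = CEFGH/ADB/- → run C
t=8: L0/L1/L2 = EFGH/ADBC/- → run E
t=9: L0/L1/L2 = EFGH/ADBC/- → run E
t=10: L0/L1/L2 = FGH/ADBCE/- → run F
t=11: L0/L1/L2 = FGH/ADBCE/- → run F
t=12: L0/L1/L2 = GH/ADBCEF/- → run G
t=13: L0/L1/L2 = GH/ADBCEF/- → run G
t=14: L0/L1/L2 = H/ADBCEFG/- → run H
t=15: L0/L1/L2 = H/ADBCEFG/- → run H
t=16: L0/L1/L2 = -/ADBCEFGH/- → run A
t=17: L0/L1/L2 = -/ADBCEFGH/- → run A
t=18: L0/L1/L2 = -/ADBCEFGH/- → run A
t=19: L0/L1/L2 = -/ADBCEFGH/- → run A
t=20: L0/L1/L2 = -/DBCEFGH/A → run D
t=21: L0/L1/L2 = -/DBCEFGH/A → run D
t=22: L0/L1/L2 = -/DBCEFGH/A → run D
t=23: L0/L1/L2 = -/DBCEFGH/A → run D
t=24: L0/L1/L2 = -/BCEFGH/AD → run B
t=25: L0/L1/L2 = -/CEFGH/AD → run C
t=26: L0/L1/L2 = -/EFGH/AD → run E
t=27: L0/L1/L2 = -/EFGH/AD → run E
t=28: L0/L1/L2 = -/EFGH/AD → run E
t=29: L0/L1/L2 = -/EFGH/AD → run E
t=30: L0/L1/L2 = -/FGH/ADE → run F
t=31: L0/L1/L2 = -/GH/ADE → run G
t=32: L0/L1/L2 = -/GH/ADE → run G
t=33: L0/L1/L2 = -/GH/ADE → run G
t=34: L0/L1/L2 = -/GH/ADE → run G
t=35: L0/L1/L2 = -/H/ADE → run H
t=36: L0/L1/L2 = -/H/ADE → run H
t=37: L0/L1/L2 = -/H/ADE → run H
t=38: L0/L1/L2 = -/H/ADE → run H
t=39: L0/L1/L2 = -/-/ADE → run A
t=40: L0/L1/L2 = -/-/DE → run D
t=41: L0/L1/L2 = -/-/DE → run D
t=42: L0/L1/L2 = -/-/E → run E
t=43: L0/L1/L2 = -/-/E → run E
t=44: (idle)
t=45: (idle)
t=46: (idle)
t=47: (idle)
t=48: (idle)
t=49: (idle)

context switches = 19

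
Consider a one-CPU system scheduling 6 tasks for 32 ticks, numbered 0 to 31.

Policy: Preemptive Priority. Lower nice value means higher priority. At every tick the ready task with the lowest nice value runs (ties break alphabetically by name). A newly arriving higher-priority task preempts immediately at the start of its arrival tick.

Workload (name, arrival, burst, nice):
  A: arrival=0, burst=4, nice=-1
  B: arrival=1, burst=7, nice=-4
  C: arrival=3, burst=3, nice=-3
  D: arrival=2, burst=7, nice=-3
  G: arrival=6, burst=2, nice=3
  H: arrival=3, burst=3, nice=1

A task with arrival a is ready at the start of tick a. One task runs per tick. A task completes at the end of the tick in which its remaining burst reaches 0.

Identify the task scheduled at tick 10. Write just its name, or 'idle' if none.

running at tick 10 = C

t=0: ready={A} → run A
t=1: ready={A,B} → run B
t=2: ready={A,B,D} → run B
t=3: ready={A,B,C,D,H} → run B
t=4: ready={A,B,C,D,H} → run B
t=5: ready={A,B,C,D,H} → run B
t=6: ready={A,B,C,D,G,H} → run B
t=7: ready={A,B,C,D,G,H} → run B
t=8: ready={A,C,D,G,H} → run C
t=9: ready={A,C,D,G,H} → run C
t=10: ready={A,C,D,G,H} → run C
t=11: ready={A,D,G,H} → run D
t=12: ready={A,D,G,H} → run D
t=13: ready={A,D,G,H} → run D
t=14: ready={A,D,G,H} → run D
t=15: ready={A,D,G,H} → run D
t=16: ready={A,D,G,H} → run D
t=17: ready={A,D,G,H} → run D
t=18: ready={A,G,H} → run A
t=19: ready={A,G,H} → run A
t=20: ready={A,G,H} → run A
t=21: ready={G,H} → run H
t=22: ready={G,H} → run H
t=23: ready={G,H} → run H
t=24: ready={G} → run G
t=25: ready={G} → run G
t=26: (idle)
t=27: (idle)
t=28: (idle)
t=29: (idle)
t=30: (idle)
t=31: (idle)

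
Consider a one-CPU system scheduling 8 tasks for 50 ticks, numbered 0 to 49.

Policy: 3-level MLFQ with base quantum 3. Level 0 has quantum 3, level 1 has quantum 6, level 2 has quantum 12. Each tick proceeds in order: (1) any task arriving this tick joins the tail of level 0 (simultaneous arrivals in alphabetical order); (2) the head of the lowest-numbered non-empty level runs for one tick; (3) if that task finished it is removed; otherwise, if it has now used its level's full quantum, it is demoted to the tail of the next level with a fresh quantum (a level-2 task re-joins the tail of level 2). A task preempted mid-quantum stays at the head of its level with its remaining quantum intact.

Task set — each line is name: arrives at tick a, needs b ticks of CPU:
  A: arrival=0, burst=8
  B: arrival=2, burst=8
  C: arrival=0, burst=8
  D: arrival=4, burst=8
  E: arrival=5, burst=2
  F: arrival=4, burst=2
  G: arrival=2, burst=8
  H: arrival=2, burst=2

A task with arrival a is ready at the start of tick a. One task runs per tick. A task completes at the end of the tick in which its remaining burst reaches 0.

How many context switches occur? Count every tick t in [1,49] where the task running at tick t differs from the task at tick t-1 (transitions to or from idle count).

context switches = 13

t=0: L0/L1/L2 = AC/-/- → run A
t=1: L0/L1/L2 = AC/-/- → run A
t=2: L0/L1/L2 = ACBGH/-/- → run A
t=3: L0/L1/L2 = CBGH/A/- → run C
t=4: L0/L1/L2 = CBGHDF/A/- → run C
t=5: L0/L1/L2 = CBGHDFE/A/- → run C
t=6: L0/L1/L2 = BGHDFE/AC/- → run B
t=7: L0/L1/L2 = BGHDFE/AC/- → run B
t=8: L0/L1/L2 = BGHDFE/AC/- → run B
t=9: L0/L1/L2 = GHDFE/ACB/- → run G
t=10: L0/L1/L2 = GHDFE/ACB/- → run G
t=11: L0/L1/L2 = GHDFE/ACB/- → run G
t=12: L0/L1/L2 = HDFE/ACBG/- → run H
t=13: L0/L1/L2 = HDFE/ACBG/- → run H
t=14: L0/L1/L2 = DFE/ACBG/- → run D
t=15: L0/L1/L2 = DFE/ACBG/- → run D
t=16: L0/L1/L2 = DFE/ACBG/- → run D
t=17: L0/L1/L2 = FE/ACBGD/- → run F
t=18: L0/L1/L2 = FE/ACBGD/- → run F
t=19: L0/L1/L2 = E/ACBGD/- → run E
t=20: L0/L1/L2 = E/ACBGD/- → run E
t=21: L0/L1/L2 = -/ACBGD/- → run A
t=22: L0/L1/L2 = -/ACBGD/- → run A
t=23: L0/L1/L2 = -/ACBGD/- → run A
t=24: L0/L1/L2 = -/ACBGD/- → run A
t=25: L0/L1/L2 = -/ACBGD/- → run A
t=26: L0/L1/L2 = -/CBGD/- → run C
t=27: L0/L1/L2 = -/CBGD/- → run C
t=28: L0/L1/L2 = -/CBGD/- → run C
t=29: L0/L1/L2 = -/CBGD/- → run C
t=30: L0/L1/L2 = -/CBGD/- → run C
t=31: L0/L1/L2 = -/BGD/- → run B
t=32: L0/L1/L2 = -/BGD/- → run B
t=33: L0/L1/L2 = -/BGD/- → run B
t=34: L0/L1/L2 = -/BGD/- → run B
t=35: L0/L1/L2 = -/BGD/- → run B
t=36: L0/L1/L2 = -/GD/- → run G
t=37: L0/L1/L2 = -/GD/- → run G
t=38: L0/L1/L2 = -/GD/- → run G
t=39: L0/L1/L2 = -/GD/- → run G
t=40: L0/L1/L2 = -/GD/- → run G
t=41: L0/L1/L2 = -/D/- → run D
t=42: L0/L1/L2 = -/D/- → run D
t=43: L0/L1/L2 = -/D/- → run D
t=44: L0/L1/L2 = -/D/- → run D
t=45: L0/L1/L2 = -/D/- → run D
t=46: (idle)
t=47: (idle)
t=48: (idle)
t=49: (idle)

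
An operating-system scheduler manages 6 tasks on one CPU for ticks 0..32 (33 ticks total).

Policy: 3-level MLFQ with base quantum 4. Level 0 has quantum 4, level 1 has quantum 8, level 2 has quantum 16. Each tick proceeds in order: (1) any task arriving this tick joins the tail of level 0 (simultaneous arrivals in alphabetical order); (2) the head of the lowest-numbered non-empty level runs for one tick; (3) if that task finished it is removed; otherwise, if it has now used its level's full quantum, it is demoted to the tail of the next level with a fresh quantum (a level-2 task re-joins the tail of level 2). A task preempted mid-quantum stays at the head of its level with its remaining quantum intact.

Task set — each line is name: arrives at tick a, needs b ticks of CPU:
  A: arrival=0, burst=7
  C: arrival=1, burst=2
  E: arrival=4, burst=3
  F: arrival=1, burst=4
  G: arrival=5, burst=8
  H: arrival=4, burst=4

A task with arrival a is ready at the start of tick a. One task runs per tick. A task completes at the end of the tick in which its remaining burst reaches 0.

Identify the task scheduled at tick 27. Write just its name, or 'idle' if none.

t=0: L0/L1/L2 = A/-/- → run A
t=1: L0/L1/L2 = ACF/-/- → run A
t=2: L0/L1/L2 = ACF/-/- → run A
t=3: L0/L1/L2 = ACF/-/- → run A
t=4: L0/L1/L2 = CFEH/A/- → run C
t=5: L0/L1/L2 = CFEHG/A/- → run C
t=6: L0/L1/L2 = FEHG/A/- → run F
t=7: L0/L1/L2 = FEHG/A/- → run F
t=8: L0/L1/L2 = FEHG/A/- → run F
t=9: L0/L1/L2 = FEHG/A/- → run F
t=10: L0/L1/L2 = EHG/A/- → run E
t=11: L0/L1/L2 = EHG/A/- → run E
t=12: L0/L1/L2 = EHG/A/- → run E
t=13: L0/L1/L2 = HG/A/- → run H
t=14: L0/L1/L2 = HG/A/- → run H
t=15: L0/L1/L2 = HG/A/- → run H
t=16: L0/L1/L2 = HG/A/- → run H
t=17: L0/L1/L2 = G/A/- → run G
t=18: L0/L1/L2 = G/A/- → run G
t=19: L0/L1/L2 = G/A/- → run G
t=20: L0/L1/L2 = G/A/- → run G
t=21: L0/L1/L2 = -/AG/- → run A
t=22: L0/L1/L2 = -/AG/- → run A
t=23: L0/L1/L2 = -/AG/- → run A
t=24: L0/L1/L2 = -/G/- → run G
t=25: L0/L1/L2 = -/G/- → run G
t=26: L0/L1/L2 = -/G/- → run G
t=27: L0/L1/L2 = -/G/- → run G
t=28: (idle)
t=29: (idle)
t=30: (idle)
t=31: (idle)
t=32: (idle)

running at tick 27 = G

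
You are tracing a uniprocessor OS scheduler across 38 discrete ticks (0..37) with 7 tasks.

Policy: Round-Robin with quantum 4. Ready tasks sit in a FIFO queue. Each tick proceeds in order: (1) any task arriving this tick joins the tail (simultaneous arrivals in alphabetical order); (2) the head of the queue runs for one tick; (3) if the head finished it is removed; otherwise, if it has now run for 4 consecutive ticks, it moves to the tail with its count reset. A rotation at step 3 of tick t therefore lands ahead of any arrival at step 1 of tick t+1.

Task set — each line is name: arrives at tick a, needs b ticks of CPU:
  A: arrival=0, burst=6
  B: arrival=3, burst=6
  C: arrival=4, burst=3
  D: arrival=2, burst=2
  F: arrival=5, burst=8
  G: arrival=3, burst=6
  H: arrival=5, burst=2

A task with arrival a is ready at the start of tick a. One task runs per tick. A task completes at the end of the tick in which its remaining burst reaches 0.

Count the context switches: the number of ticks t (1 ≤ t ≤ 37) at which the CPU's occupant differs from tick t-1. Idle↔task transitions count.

t=0: queue=[A] q_used=0 → run A
t=1: queue=[A] q_used=1 → run A
t=2: queue=[A,D] q_used=2 → run A
t=3: queue=[A,D,B,G] q_used=3 → run A
t=4: queue=[D,B,G,A,C] q_used=0 → run D
t=5: queue=[D,B,G,A,C,F,H] q_used=1 → run D
t=6: queue=[B,G,A,C,F,H] q_used=0 → run B
t=7: queue=[B,G,A,C,F,H] q_used=1 → run B
t=8: queue=[B,G,A,C,F,H] q_used=2 → run B
t=9: queue=[B,G,A,C,F,H] q_used=3 → run B
t=10: queue=[G,A,C,F,H,B] q_used=0 → run G
t=11: queue=[G,A,C,F,H,B] q_used=1 → run G
t=12: queue=[G,A,C,F,H,B] q_used=2 → run G
t=13: queue=[G,A,C,F,H,B] q_used=3 → run G
t=14: queue=[A,C,F,H,B,G] q_used=0 → run A
t=15: queue=[A,C,F,H,B,G] q_used=1 → run A
t=16: queue=[C,F,H,B,G] q_used=0 → run C
t=17: queue=[C,F,H,B,G] q_used=1 → run C
t=18: queue=[C,F,H,B,G] q_used=2 → run C
t=19: queue=[F,H,B,G] q_used=0 → run F
t=20: queue=[F,H,B,G] q_used=1 → run F
t=21: queue=[F,H,B,G] q_used=2 → run F
t=22: queue=[F,H,B,G] q_used=3 → run F
t=23: queue=[H,B,G,F] q_used=0 → run H
t=24: queue=[H,B,G,F] q_used=1 → run H
t=25: queue=[B,G,F] q_used=0 → run B
t=26: queue=[B,G,F] q_used=1 → run B
t=27: queue=[G,F] q_used=0 → run G
t=28: queue=[G,F] q_used=1 → run G
t=29: queue=[F] q_used=0 → run F
t=30: queue=[F] q_used=1 → run F
t=31: queue=[F] q_used=2 → run F
t=32: queue=[F] q_used=3 → run F
t=33: (idle)
t=34: (idle)
t=35: (idle)
t=36: (idle)
t=37: (idle)

context switches = 11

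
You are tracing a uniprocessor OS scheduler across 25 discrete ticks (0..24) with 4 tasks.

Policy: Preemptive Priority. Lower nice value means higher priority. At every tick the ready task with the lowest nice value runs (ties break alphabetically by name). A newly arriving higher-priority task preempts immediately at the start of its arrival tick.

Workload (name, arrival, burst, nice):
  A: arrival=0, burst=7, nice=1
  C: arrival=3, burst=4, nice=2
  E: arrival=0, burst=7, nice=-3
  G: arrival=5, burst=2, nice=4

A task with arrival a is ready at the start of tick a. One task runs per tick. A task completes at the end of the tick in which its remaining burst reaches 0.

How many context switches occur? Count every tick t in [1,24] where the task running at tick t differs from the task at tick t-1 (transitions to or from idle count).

t=0: ready={A,E} → run E
t=1: ready={A,E} → run E
t=2: ready={A,E} → run E
t=3: ready={A,C,E} → run E
t=4: ready={A,C,E} → run E
t=5: ready={A,C,E,G} → run E
t=6: ready={A,C,E,G} → run E
t=7: ready={A,C,G} → run A
t=8: ready={A,C,G} → run A
t=9: ready={A,C,G} → run A
t=10: ready={A,C,G} → run A
t=11: ready={A,C,G} → run A
t=12: ready={A,C,G} → run A
t=13: ready={A,C,G} → run A
t=14: ready={C,G} → run C
t=15: ready={C,G} → run C
t=16: ready={C,G} → run C
t=17: ready={C,G} → run C
t=18: ready={G} → run G
t=19: ready={G} → run G
t=20: (idle)
t=21: (idle)
t=22: (idle)
t=23: (idle)
t=24: (idle)

context switches = 4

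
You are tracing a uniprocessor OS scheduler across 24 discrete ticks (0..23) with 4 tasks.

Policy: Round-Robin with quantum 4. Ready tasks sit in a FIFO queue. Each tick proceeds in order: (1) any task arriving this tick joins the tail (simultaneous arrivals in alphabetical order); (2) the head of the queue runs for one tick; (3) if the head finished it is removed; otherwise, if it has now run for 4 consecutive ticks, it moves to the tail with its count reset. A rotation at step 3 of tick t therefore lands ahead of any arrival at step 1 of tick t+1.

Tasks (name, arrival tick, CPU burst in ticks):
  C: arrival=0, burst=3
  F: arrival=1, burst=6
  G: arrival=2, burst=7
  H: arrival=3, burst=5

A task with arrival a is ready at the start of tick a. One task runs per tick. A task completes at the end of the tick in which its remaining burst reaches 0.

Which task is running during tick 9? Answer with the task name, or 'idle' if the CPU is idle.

running at tick 9 = G

t=0: queue=[C] q_used=0 → run C
t=1: queue=[C,F] q_used=1 → run C
t=2: queue=[C,F,G] q_used=2 → run C
t=3: queue=[F,G,H] q_used=0 → run F
t=4: queue=[F,G,H] q_used=1 → run F
t=5: queue=[F,G,H] q_used=2 → run F
t=6: queue=[F,G,H] q_used=3 → run F
t=7: queue=[G,H,F] q_used=0 → run G
t=8: queue=[G,H,F] q_used=1 → run G
t=9: queue=[G,H,F] q_used=2 → run G
t=10: queue=[G,H,F] q_used=3 → run G
t=11: queue=[H,F,G] q_used=0 → run H
t=12: queue=[H,F,G] q_used=1 → run H
t=13: queue=[H,F,G] q_used=2 → run H
t=14: queue=[H,F,G] q_used=3 → run H
t=15: queue=[F,G,H] q_used=0 → run F
t=16: queue=[F,G,H] q_used=1 → run F
t=17: queue=[G,H] q_used=0 → run G
t=18: queue=[G,H] q_used=1 → run G
t=19: queue=[G,H] q_used=2 → run G
t=20: queue=[H] q_used=0 → run H
t=21: (idle)
t=22: (idle)
t=23: (idle)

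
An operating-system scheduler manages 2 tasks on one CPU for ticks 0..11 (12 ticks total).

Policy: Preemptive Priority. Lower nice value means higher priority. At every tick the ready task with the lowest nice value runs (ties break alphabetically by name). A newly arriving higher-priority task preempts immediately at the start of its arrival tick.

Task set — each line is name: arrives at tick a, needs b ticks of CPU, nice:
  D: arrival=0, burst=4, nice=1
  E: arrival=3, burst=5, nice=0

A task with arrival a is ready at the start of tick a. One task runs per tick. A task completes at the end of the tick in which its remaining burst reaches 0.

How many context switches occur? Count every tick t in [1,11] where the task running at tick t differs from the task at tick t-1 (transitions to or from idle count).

context switches = 3

t=0: ready={D} → run D
t=1: ready={D} → run D
t=2: ready={D} → run D
t=3: ready={D,E} → run E
t=4: ready={D,E} → run E
t=5: ready={D,E} → run E
t=6: ready={D,E} → run E
t=7: ready={D,E} → run E
t=8: ready={D} → run D
t=9: (idle)
t=10: (idle)
t=11: (idle)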